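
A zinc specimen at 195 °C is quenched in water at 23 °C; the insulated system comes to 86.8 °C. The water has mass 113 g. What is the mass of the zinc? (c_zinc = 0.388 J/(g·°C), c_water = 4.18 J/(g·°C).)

m ≈ 718 g

Setting the total heat transfer to zero:
m·0.388·(86.8 − 195) + 113·4.18·(86.8 − 23) = 0
-41.98 m = -30135
m = -30135/-41.98 ≈ 717.8 g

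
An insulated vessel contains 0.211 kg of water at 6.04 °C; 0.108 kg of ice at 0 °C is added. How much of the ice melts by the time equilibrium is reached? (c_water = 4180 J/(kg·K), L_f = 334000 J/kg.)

Cooling the water to 0 °C releases 0.211×4180×6.04 = 5327.2 J.
Melting all 0.108 kg of ice would need 0.108×334000 = 36072 J.
Since 5327.2 < 36072 J, not all the ice melts; equilibrium is at 0 °C.
m_melt = 5327.2 / L_f = 0.01595 kg.

m_melted ≈ 0.0159 kg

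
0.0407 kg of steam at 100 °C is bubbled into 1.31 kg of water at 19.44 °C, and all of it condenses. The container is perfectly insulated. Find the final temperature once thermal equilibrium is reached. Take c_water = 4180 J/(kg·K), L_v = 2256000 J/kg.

Sum of m c ΔT and latent-heat terms is zero:
latent heat released on condensation: 0.0407·2256000 = 91819
  condensate cools 100→T: 0.0407·4180·(T − 100) = 170.13(T − 100)
  water warms: 1.31·4180·(T − 19.44) = 5475.8(T − 19.44)
5645.9 T = 91819 + 17013 + 106450 = 215281
T ≈ 38.13 °C — below 100 °C, confirming all the steam condensed.

T_f ≈ 38.1 °C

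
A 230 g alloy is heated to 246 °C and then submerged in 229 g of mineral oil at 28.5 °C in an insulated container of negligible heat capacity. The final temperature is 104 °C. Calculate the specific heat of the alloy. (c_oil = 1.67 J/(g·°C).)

Setting the total heat transfer to zero:
230·c·(104 − 246) + 229·1.67·(104 − 28.5) = 0
-32660 c = -28873
c = -28873/-32660 ≈ 0.8841 J/(g·°C)

c ≈ 0.884 J/(g·°C)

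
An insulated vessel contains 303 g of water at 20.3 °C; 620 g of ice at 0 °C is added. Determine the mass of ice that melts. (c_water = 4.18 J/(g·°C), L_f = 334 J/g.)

m_melted ≈ 77 g

Cooling the water to 0 °C releases 303·4.18·20.3 = 25711 J.
To melt every bit of ice: 620·334 = 207080 J.
Since 25711 < 207080 J, not all the ice melts; equilibrium is at 0 °C.
m_melt = 25711 / L_f = 76.98 g.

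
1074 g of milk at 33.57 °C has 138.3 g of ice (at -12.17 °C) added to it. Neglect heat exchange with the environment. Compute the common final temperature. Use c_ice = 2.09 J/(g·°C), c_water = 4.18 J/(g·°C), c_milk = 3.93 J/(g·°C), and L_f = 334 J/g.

T_f ≈ 19.2 °C

Conservation of energy gives ΣQ = 0:
ice -12.17→0 °C: 138.3×2.09×12.17 = 3517.7; melt ice: 138.3×334 = 46192; warm the meltwater: 578.09 T; milk: 4220.8(T − 33.57)
4798.9 T = 141693 − 49710 = 91983
T ≈ 19.17 °C (positive, so assuming full melt was valid).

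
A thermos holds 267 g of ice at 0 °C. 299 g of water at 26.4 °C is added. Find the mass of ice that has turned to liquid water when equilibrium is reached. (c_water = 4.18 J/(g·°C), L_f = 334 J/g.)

m_melted ≈ 98.8 g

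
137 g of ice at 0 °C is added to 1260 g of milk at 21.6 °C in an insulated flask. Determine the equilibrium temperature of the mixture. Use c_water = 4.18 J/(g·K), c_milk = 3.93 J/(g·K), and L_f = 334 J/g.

T_f ≈ 11.1 °C

Sum of m c ΔT and latent-heat terms is zero:
latent heat to melt: 137·334 = 45758
  meltwater 0→T: 137·4.18·T = 572.66 T
  milk cools: 1260·3.93·(T − 21.6) = 4951.8(T − 21.6)
5524.5 T = 106959 − 45758 = 61201
T ≈ 11.08 °C. Since T > 0 °C, the all-ice-melts assumption holds.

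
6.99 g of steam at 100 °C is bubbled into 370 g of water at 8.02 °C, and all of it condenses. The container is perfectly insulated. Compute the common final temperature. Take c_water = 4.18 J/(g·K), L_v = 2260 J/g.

T_f ≈ 19.8 °C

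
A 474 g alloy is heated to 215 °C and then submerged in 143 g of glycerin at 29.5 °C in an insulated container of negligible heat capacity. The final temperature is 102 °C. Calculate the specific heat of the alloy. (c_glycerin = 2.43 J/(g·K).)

c ≈ 0.47 J/(g·K)

Heat lost by the alloy = heat gained by the glycerin:
474×c×(215 − 102) = 143×2.43×(102 − 29.5)
53562 c = 25193  ⇒  c ≈ 0.4704 J/(g·K)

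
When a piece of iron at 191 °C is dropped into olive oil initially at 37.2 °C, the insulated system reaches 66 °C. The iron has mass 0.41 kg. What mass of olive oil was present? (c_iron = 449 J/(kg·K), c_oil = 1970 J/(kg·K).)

|Q_iron| = |Q_oil|:
0.41×449×(191 − 66) = m×1970×(66 − 37.2)
56736 m = 23011  ⇒  m ≈ 0.4056 kg

m ≈ 0.406 kg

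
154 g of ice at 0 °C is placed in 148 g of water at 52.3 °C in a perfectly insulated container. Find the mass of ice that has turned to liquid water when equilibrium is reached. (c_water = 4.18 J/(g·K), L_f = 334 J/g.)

m_melted ≈ 96.9 g

Water can give up m c ΔT = 148×4.18×52.3 = 32355 J before reaching 0 °C.
Fully melting the ice requires m_ice L_f = 154×334 = 51436 J.
Since 32355 < 51436 J, not all the ice melts; equilibrium is at 0 °C.
Mass melted = 32355/334 ≈ 96.87 g.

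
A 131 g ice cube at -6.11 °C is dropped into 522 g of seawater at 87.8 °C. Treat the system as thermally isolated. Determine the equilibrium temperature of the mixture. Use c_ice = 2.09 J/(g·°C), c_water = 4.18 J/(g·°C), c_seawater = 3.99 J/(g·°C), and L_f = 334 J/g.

Net heat exchanged in the isolated system is zero:
warm ice to 0 °C: 131·2.09·(0 − (-6.11)) = 1672.9
  fusion: m_ice L_f = 131·334 = 43754
  warm the meltwater: 547.58 T
  seawater cools: 522·3.99·(T − 87.8) = 2082.8(T − 87.8)
2630.4 T = 182868 − 45427 = 137441
T ≈ 52.25 °C (positive, so assuming full melt was valid).

T_f ≈ 52.3 °C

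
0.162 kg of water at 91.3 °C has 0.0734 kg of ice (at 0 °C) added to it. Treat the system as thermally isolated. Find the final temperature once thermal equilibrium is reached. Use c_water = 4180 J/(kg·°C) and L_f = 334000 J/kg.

T_f ≈ 37.9 °C

Energy balance with sensible and latent terms:
latent heat to melt: 0.0734·334000 = 24516; warm the meltwater: 306.81 T; water: 677.16(T − 91.3)
983.97 T = 61825 − 24516 = 37309
T ≈ 37.92 °C. Since T > 0 °C, the all-ice-melts assumption holds.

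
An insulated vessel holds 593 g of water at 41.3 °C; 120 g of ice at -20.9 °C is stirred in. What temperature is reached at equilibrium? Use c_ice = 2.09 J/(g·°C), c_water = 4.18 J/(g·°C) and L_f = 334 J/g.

T_f ≈ 19.1 °C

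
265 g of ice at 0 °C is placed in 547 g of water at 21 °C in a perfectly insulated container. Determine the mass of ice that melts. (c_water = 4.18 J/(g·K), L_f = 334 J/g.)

Water can give up m c ΔT = 547×4.18×21 = 48016 J before reaching 0 °C.
Melting all 265 g of ice would need 265×334 = 88510 J.
That's not enough to melt it all — equilibrium is at 0 °C with ice remaining.
m_melted×334 = 48016  ⇒  m_melted ≈ 143.8 g.

m_melted ≈ 144 g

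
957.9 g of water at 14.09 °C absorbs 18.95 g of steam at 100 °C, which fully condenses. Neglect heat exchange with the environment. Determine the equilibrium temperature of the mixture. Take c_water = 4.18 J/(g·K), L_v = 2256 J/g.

T_f ≈ 26.2 °C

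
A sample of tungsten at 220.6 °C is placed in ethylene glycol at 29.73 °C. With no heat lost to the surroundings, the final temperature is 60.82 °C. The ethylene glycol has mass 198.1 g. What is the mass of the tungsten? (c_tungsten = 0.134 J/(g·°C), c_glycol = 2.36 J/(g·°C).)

m ≈ 679 g

Setting the total heat transfer to zero:
m×0.134×(60.82 − 220.6) + 198.1×2.36×(60.82 − 29.73) = 0
-21.41 m = -14535
m = -14535/-21.41 ≈ 678.9 g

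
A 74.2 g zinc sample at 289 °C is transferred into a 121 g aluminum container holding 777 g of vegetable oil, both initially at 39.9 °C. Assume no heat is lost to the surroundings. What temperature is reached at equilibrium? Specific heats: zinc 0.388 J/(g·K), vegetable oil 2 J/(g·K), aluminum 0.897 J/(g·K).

Conservation of energy gives ΣQ = 0:
74.2·0.388·(T − 289) + 777·2·(T − 39.9) + 121·0.897·(T − 39.9) = 0
28.79(T − 289) + 1554(T − 39.9) + 108.54(T − 39.9) = 0
1691.3 T = 74655
T ≈ 44.14 °C

T_f ≈ 44.1 °C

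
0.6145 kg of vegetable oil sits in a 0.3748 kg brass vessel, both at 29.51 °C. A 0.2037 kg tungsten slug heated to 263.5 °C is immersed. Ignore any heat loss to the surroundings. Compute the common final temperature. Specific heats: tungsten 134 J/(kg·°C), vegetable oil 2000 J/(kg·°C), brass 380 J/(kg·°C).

Taking heat into each body as positive, Σ m c ΔT = 0:
0.2037*134*(T − 263.5) + 0.6145*2000*(T − 29.51) + 0.3748*380*(T − 29.51) = 0
27.3(T − 263.5) + 1229(T − 29.51) + 142.42(T − 29.51) = 0
(27.3 + 1229 + 142.42) T = 27.3*263.5 + 1229*29.51 + 142.42*29.51
T = 47663 / 1398.7 = 34.1 °C

T_f ≈ 34.1 °C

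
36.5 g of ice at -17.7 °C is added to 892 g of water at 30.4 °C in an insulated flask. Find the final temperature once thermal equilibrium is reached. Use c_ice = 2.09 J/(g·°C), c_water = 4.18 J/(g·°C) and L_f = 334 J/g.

T_f ≈ 25.7 °C

Energy conservation, ΣQ = 0:
warm ice to 0 °C: 36.5·2.09·(0 − (-17.7)) = 1350.2; latent heat to melt: 36.5·334 = 12191; warm the meltwater: 152.57 T; water cools: 892·4.18·(T − 30.4) = 3728.6(T − 30.4)
3881.1 T = 113348 − 13541 = 99807
T ≈ 25.72 °C (positive, so assuming full melt was valid).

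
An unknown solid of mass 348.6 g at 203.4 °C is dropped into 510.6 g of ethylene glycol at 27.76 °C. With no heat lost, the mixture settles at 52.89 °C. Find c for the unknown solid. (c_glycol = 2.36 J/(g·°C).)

Heat lost by the unknown solid = heat gained by the glycol:
348.6·c·(203.4 − 52.89) = 510.6·2.36·(52.89 − 27.76)
52468 c = 30282  ⇒  c ≈ 0.5772 J/(g·°C)

c ≈ 0.577 J/(g·°C)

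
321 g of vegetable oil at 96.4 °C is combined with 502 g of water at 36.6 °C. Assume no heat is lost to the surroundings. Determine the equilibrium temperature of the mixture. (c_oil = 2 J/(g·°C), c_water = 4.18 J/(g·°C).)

|Q_oil| = |Q_water|:
321·2·(96.4 − T) = 502·4.18·(T − 36.6)
642(96.4 − T) = 2098.4(T − 36.6)
2740.4 T = 138689  ⇒  T ≈ 50.61 °C

T_f ≈ 50.6 °C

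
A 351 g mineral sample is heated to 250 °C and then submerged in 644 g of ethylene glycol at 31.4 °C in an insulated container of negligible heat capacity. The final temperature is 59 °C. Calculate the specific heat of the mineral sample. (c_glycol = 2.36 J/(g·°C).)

m_s c (T_s − T_f) = m_glycol c_glycol (T_f − T_0):
351·c·(250 − 59) = 644·2.36·(59 − 31.4)
67041 c = 41948  ⇒  c ≈ 0.6257 J/(g·°C)

c ≈ 0.626 J/(g·°C)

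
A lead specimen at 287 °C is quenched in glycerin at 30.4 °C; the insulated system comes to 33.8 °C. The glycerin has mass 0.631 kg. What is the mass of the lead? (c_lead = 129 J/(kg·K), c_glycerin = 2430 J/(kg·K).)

Let T be the final temperature. ΣQ_i = 0:
m·129·(33.8 − 287) + 0.631·2430·(33.8 − 30.4) = 0
-32663 m = -5213.3
m = -5213.3/-32663 ≈ 0.1596 kg

m ≈ 0.16 kg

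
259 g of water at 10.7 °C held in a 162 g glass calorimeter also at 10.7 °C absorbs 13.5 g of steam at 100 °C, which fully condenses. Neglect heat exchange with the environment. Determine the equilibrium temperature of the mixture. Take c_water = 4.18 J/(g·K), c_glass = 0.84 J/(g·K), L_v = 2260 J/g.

T_f ≈ 38.6 °C

Net heat exchanged in the isolated system is zero:
steam→water at 100 °C releases m L_v = 13.5×2260 = 30510
  condensate cools 100→T: 13.5×4.18×(T − 100) = 56.43(T − 100)
  water warms: 259×4.18×(T − 10.7) = 1082.6(T − 10.7)
  cup: 136.08(T − 10.7)
1275.1 T = 30510 + 5643 + 13040 = 49193
T ≈ 38.58 °C, under the boiling point, so the assumption holds.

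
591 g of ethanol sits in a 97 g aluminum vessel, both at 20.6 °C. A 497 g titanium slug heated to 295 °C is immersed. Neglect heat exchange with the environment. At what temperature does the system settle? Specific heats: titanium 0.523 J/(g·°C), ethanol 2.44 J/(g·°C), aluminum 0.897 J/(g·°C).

Net heat exchanged in the isolated system is zero:
497×0.523×(T − 295) + 591×2.44×(T − 20.6) + 97×0.897×(T − 20.6) = 0
1789 T = 108178
T = 108178/1789 ≈ 60.47 °C

T_f ≈ 60.5 °C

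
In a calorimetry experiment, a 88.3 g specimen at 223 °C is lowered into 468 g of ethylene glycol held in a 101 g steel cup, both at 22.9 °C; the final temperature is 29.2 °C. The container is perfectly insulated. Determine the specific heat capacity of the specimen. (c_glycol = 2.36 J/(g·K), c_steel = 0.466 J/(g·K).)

c ≈ 0.424 J/(g·K)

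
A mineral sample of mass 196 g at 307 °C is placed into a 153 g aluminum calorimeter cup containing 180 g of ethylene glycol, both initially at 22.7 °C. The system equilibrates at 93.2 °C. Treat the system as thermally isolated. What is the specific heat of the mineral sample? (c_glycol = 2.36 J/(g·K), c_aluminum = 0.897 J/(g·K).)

c ≈ 0.946 J/(g·K)

Let T be the final temperature. ΣQ_i = 0:
196·c·(93.2 − 307) + 180·2.36·(93.2 − 22.7) + 153·0.897·(93.2 − 22.7) = 0
-41905 c = -39624
c = -39624/-41905 ≈ 0.9456 J/(g·K)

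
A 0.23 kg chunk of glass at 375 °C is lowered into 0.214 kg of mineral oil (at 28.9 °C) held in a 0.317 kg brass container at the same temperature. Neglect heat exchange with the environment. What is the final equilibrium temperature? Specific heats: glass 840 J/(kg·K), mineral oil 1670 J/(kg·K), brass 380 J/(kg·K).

T_f = Σ m_i c_i T_i / Σ m_i c_i:
T_f = (193.2·375 + 357.38·28.9 + 120.46·28.9) / (193.2 + 357.38 + 120.46)
    = 86260 / 671.04 ≈ 128.55 °C

T_f ≈ 128.5 °C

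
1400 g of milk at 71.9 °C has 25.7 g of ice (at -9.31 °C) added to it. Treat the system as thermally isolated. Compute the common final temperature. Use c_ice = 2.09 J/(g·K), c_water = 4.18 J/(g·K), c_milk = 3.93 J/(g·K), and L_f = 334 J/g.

T_f ≈ 68.9 °C

Taking heat into each body as positive, Σ m c ΔT = 0:
warm ice to 0 °C: 25.7·2.09·(0 − (-9.31)) = 500.07
  latent heat to melt: 25.7·334 = 8583.8
  meltwater 0→T: 25.7·4.18·T = 107.43 T
  milk cools: 1400·3.93·(T − 71.9) = 5502(T − 71.9)
5609.4 T = 395594 − 9083.9 = 386510
T ≈ 68.90 °C — above 0 °C, consistent with complete melting.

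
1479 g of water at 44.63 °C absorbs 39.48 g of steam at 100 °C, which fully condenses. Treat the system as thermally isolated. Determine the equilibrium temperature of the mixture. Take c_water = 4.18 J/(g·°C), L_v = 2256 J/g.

Sum of m c ΔT and latent-heat terms is zero:
condense steam: −39.48·2256 = −89067; condensed water 100 °C→T: 165.03(T − 100); original water: 6182.2(T − 44.63)
6347.2 T = 89067 + 16503 + 275912 = 381482
T ≈ 60.10 °C — below 100 °C, confirming all the steam condensed.

T_f ≈ 60.1 °C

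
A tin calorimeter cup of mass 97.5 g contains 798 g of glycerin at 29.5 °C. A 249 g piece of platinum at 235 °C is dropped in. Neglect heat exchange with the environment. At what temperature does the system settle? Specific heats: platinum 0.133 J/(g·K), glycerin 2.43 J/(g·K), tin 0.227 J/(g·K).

T_f ≈ 32.9 °C

T_f is the heat-capacity-weighted average of the initial temperatures:
T_f = (33.12·235 + 1939.1·29.5 + 22.13·29.5) / (33.12 + 1939.1 + 22.13)
    = 65640 / 1994.4 ≈ 32.91 °C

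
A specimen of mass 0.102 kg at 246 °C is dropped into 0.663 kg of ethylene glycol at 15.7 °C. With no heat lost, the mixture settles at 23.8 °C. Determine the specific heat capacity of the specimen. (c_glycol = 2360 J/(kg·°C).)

Conservation of energy gives ΣQ = 0:
0.102·c·(23.8 − 246) + 0.663·2360·(23.8 − 15.7) = 0
-22.66 c = -12674
c = -12674/-22.66 ≈ 559.2 J/(kg·°C)

c ≈ 559 J/(kg·°C)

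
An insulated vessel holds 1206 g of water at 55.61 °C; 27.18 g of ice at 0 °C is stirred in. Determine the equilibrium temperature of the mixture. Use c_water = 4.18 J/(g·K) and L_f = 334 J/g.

T_f ≈ 52.6 °C

Energy balance with sensible and latent terms:
latent heat to melt: 27.18×334 = 9078.1; warm the meltwater: 113.61 T; water cools: 1206×4.18×(T − 55.61) = 5041.1(T − 55.61)
5154.7 T = 280334 − 9078.1 = 271256
T ≈ 52.62 °C — above 0 °C, consistent with complete melting.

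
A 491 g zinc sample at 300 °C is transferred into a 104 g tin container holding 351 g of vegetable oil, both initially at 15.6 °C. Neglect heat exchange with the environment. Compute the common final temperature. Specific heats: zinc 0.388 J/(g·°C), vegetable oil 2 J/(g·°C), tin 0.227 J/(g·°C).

T_f ≈ 74.7 °C

Net heat exchanged in the isolated system is zero:
491·0.388·(T − 300) + 351·2·(T − 15.6) + 104·0.227·(T − 15.6) = 0
190.51(T − 300) + 702(T − 15.6) + 23.61(T − 15.6) = 0
(190.51 + 702 + 23.61) T = 190.51·300 + 702·15.6 + 23.61·15.6
T = 68472 / 916.12 = 74.7 °C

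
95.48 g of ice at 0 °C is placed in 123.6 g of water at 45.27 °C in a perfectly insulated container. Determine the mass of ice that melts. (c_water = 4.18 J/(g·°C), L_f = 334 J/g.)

Water can give up m c ΔT = 123.6·4.18·45.27 = 23389 J before reaching 0 °C.
Fully melting the ice requires m_ice L_f = 95.48·334 = 31890 J.
That's not enough to melt it all — equilibrium is at 0 °C with ice remaining.
m_melted·334 = 23389  ⇒  m_melted ≈ 70.03 g.

m_melted ≈ 70 g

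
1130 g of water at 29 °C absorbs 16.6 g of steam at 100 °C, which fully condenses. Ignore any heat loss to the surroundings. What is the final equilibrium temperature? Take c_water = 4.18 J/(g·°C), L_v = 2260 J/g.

T_f ≈ 37.9 °C

Sum of m c ΔT and latent-heat terms is zero:
latent heat released on condensation: 16.6·2260 = 37516
  condensed water 100 °C→T: 69.39(T − 100)
  original water: 4723.4(T − 29)
4792.8 T = 37516 + 6938.8 + 136979 = 181433
T ≈ 37.86 °C (< 100 °C, so full condensation is consistent).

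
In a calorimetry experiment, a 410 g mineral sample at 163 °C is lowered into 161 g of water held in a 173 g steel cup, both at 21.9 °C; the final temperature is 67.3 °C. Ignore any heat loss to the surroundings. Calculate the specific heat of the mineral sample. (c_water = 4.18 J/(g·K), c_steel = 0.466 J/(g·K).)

c ≈ 0.872 J/(g·K)

Taking heat into each body as positive, Σ m c ΔT = 0:
410·c·(67.3 − 163) + 161·4.18·(67.3 − 21.9) + 173·0.466·(67.3 − 21.9) = 0
-39237 c = -34213
c = -34213/-39237 ≈ 0.872 J/(g·K)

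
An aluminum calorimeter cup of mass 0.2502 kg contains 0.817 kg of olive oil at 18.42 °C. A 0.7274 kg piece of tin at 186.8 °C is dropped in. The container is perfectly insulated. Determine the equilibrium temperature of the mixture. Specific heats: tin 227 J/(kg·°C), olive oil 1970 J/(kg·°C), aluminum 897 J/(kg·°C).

Taking heat into each body as positive, Σ m c ΔT = 0:
0.7274·227·(T − 186.8) + 0.817·1970·(T − 18.42) + 0.2502·897·(T − 18.42) = 0
165.12(T − 186.8) + 1609.5(T − 18.42) + 224.43(T − 18.42) = 0
1999 T = 64625
T ≈ 32.33 °C

T_f ≈ 32.3 °C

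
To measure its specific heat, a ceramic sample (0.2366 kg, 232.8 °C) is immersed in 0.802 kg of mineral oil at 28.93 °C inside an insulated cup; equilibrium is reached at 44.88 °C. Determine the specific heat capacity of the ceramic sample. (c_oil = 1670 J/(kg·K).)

c ≈ 480 J/(kg·K)

m_s c (T_s − T_f) = m_oil c_oil (T_f − T_0):
0.2366·c·(232.8 − 44.88) = 0.802·1670·(44.88 − 28.93)
44.46 c = 21362  ⇒  c ≈ 480.5 J/(kg·K)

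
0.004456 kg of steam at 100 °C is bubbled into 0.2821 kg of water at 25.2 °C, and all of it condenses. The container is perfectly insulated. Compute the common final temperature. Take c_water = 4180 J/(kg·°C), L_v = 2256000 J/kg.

T_f ≈ 34.8 °C

Energy balance with sensible and latent terms:
latent heat released on condensation: 0.004456×2256000 = 10053; condensate cools 100→T: 0.004456×4180×(T − 100) = 18.63(T − 100); water warms: 0.2821×4180×(T − 25.2) = 1179.2(T − 25.2)
1197.8 T = 10053 + 1862.6 + 29715 = 41631
T ≈ 34.76 °C, under the boiling point, so the assumption holds.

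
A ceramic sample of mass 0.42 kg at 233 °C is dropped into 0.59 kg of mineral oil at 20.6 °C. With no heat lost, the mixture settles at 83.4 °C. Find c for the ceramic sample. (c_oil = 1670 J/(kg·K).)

c ≈ 985 J/(kg·K)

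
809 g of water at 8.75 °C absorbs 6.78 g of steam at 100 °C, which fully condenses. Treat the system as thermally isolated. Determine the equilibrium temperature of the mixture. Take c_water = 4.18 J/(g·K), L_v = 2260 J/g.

T_f ≈ 14.0 °C

Energy balance with sensible and latent terms:
steam→water at 100 °C releases m L_v = 6.78·2260 = 15323; condensate cools 100→T: 6.78·4.18·(T − 100) = 28.34(T − 100); water warms: 809·4.18·(T − 8.75) = 3381.6(T − 8.75)
3410 T = 15323 + 2834 + 29589 = 47746
T ≈ 14.00 °C — below 100 °C, confirming all the steam condensed.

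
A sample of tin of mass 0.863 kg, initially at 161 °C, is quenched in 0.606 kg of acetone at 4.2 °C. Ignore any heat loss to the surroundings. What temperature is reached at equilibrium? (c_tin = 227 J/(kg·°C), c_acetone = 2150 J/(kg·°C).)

T_f ≈ 24.7 °C

T_f is the heat-capacity-weighted average of the initial temperatures:
T_f = (195.9*161 + 1302.9*4.2) / (195.9 + 1302.9)
    = 37012 / 1498.8 ≈ 24.69 °C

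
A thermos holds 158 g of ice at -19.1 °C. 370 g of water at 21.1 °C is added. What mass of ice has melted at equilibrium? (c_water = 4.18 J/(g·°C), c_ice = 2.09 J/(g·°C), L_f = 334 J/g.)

Cooling the water to 0 °C releases 370×4.18×21.1 = 32633 J.
Warming the ice to 0 °C takes 158×2.09×19.1 = 6307.2 J, leaving 26326 J for melting.
To melt every bit of ice: 158×334 = 52772 J.
Since 26326 < 52772 J, not all the ice melts; equilibrium is at 0 °C.
Mass melted = 26326/334 ≈ 78.82 g.

m_melted ≈ 78.8 g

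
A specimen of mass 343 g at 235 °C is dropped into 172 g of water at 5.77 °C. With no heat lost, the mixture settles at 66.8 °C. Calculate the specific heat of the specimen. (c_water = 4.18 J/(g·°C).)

c ≈ 0.761 J/(g·°C)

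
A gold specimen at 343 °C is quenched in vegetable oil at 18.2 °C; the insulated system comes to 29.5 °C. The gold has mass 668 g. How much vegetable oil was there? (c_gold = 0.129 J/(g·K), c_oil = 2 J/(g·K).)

m ≈ 1200 g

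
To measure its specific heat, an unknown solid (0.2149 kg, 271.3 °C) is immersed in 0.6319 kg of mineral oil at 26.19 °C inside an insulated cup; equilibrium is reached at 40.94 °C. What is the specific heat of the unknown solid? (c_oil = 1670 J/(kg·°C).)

c ≈ 314 J/(kg·°C)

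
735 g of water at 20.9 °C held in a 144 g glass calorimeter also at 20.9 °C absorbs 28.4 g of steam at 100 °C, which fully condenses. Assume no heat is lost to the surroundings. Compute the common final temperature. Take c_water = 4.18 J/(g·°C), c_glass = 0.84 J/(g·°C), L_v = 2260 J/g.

T_f ≈ 43.1 °C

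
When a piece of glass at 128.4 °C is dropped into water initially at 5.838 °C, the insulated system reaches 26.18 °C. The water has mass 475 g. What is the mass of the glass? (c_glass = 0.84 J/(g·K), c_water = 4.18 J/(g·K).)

m ≈ 470 g

|Q_glass| = |Q_water|:
m×0.84×(128.4 − 26.18) = 475×4.18×(26.18 − 5.838)
85.86 m = 40389  ⇒  m ≈ 470.4 g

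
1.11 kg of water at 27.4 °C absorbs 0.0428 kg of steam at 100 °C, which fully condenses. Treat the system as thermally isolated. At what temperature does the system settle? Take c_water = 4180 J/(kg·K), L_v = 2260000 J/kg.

Energy conservation, ΣQ = 0:
steam→water at 100 °C releases m L_v = 0.0428×2260000 = 96728; condensed water 100 °C→T: 178.9(T − 100); original water: 4639.8(T − 27.4)
4818.7 T = 96728 + 17890 + 127131 = 241749
T ≈ 50.17 °C (< 100 °C, so full condensation is consistent).

T_f ≈ 50.2 °C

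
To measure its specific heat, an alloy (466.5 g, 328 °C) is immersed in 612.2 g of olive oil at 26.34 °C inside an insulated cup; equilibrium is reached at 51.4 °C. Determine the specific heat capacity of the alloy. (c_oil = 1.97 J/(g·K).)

c ≈ 0.234 J/(g·K)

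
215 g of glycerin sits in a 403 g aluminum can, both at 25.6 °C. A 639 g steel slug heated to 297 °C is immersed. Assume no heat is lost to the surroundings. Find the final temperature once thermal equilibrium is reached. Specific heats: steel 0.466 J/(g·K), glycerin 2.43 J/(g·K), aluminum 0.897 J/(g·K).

T_f ≈ 94.0 °C

T_f = Σ m_i c_i T_i / Σ m_i c_i:
T_f = (297.77·297 + 522.45·25.6 + 361.49·25.6) / (297.77 + 522.45 + 361.49)
    = 111068 / 1181.7 ≈ 93.99 °C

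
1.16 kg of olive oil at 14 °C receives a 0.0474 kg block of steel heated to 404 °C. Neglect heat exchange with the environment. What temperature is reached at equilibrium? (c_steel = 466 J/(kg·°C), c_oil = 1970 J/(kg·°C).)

Heat lost by the steel equals heat gained by the oil:
0.0474*466*(404 − T) = 1.16*1970*(T − 14)
22.09(404 − T) = 2285.2(T − 14)
2307.3 T = 40917  ⇒  T ≈ 17.73 °C

T_f ≈ 17.7 °C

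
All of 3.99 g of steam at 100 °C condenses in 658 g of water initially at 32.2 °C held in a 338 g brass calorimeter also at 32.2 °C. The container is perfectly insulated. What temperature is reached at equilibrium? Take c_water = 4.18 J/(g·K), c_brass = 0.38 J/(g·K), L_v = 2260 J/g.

Energy conservation, ΣQ = 0:
latent heat released on condensation: 3.99×2260 = 9017.4; condensate cools 100→T: 3.99×4.18×(T − 100) = 16.68(T − 100); water warms: 658×4.18×(T − 32.2) = 2750.4(T − 32.2); brass cup: 338×0.38×(T − 32.2) = 128.44(T − 32.2)
2895.6 T = 9017.4 + 1667.8 + 92700 = 103385
T ≈ 35.70 °C (< 100 °C, so full condensation is consistent).

T_f ≈ 35.7 °C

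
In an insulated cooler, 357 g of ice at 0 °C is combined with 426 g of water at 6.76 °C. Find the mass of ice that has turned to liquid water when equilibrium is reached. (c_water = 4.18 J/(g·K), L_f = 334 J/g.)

m_melted ≈ 36 g

Cooling the water to 0 °C releases 426·4.18·6.76 = 12037 J.
Melting all 357 g of ice would need 357·334 = 119238 J.
Since 12037 < 119238 J, not all the ice melts; equilibrium is at 0 °C.
Mass melted = 12037/334 ≈ 36.04 g.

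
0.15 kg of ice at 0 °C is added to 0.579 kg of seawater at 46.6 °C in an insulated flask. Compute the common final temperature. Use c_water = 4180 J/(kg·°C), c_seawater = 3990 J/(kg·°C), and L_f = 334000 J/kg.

Energy balance with sensible and latent terms:
melt ice: 0.15·334000 = 50100
  warm the meltwater: 627 T
  seawater: 2310.2(T − 46.6)
2937.2 T = 107656 − 50100 = 57556
T ≈ 19.60 °C — above 0 °C, consistent with complete melting.

T_f ≈ 19.6 °C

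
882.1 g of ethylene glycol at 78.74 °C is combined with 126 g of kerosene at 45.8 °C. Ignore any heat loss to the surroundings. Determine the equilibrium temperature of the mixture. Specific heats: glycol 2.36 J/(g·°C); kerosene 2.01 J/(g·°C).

T_f = Σ m_i c_i T_i / Σ m_i c_i:
T_f = (2081.8·78.74 + 253.26·45.8) / (2081.8 + 253.26)
    = 175517 / 2335 ≈ 75.17 °C

T_f ≈ 75.2 °C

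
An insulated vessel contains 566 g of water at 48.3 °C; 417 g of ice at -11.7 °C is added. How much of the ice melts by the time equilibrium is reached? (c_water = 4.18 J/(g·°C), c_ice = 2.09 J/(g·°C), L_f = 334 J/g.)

m_melted ≈ 312 g

Heat available from the water dropping to 0 °C: 566·4.18·48.3 = 114272 J.
Warming the ice to 0 °C takes 417·2.09·11.7 = 10197 J, leaving 104075 J for melting.
Fully melting the ice requires m_ice L_f = 417·334 = 139278 J.
104075 J < 139278 J, so only part of the ice melts and the system sits at 0 °C.
m_melt = 104075 / L_f = 311.6 g.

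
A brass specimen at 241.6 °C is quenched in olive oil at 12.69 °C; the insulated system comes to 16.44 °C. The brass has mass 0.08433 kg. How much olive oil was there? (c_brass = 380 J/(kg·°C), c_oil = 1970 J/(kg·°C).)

m ≈ 0.977 kg

Energy conservation, ΣQ = 0:
0.08433×380×(16.44 − 241.6) + m×1970×(16.44 − 12.69) = 0
7387.5 m = 7215.3
m = 7215.3/7387.5 ≈ 0.9767 kg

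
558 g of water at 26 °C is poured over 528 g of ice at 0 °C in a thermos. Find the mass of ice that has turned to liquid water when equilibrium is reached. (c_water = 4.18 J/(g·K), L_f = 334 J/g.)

m_melted ≈ 182 g

Heat available from the water dropping to 0 °C: 558×4.18×26 = 60643 J.
Fully melting the ice requires m_ice L_f = 528×334 = 176352 J.
That's not enough to melt it all — equilibrium is at 0 °C with ice remaining.
m_melted×334 = 60643  ⇒  m_melted ≈ 181.6 g.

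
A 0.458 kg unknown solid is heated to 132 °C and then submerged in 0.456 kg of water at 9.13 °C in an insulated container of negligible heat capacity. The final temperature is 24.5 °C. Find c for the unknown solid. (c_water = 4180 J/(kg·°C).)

c ≈ 595 J/(kg·°C)

Conservation of energy gives ΣQ = 0:
0.458×c×(24.5 − 132) + 0.456×4180×(24.5 − 9.13) = 0
-49.23 c = -29296
c = -29296/-49.23 ≈ 595 J/(kg·°C)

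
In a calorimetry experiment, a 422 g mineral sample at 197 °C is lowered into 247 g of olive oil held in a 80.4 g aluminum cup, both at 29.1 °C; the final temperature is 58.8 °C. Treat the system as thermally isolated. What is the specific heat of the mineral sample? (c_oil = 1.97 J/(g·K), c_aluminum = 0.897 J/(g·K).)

Heat gained plus heat lost sum to zero:
422·c·(58.8 − 197) + 247·1.97·(58.8 − 29.1) + 80.4·0.897·(58.8 − 29.1) = 0
-58320 c = -16594
c = -16594/-58320 ≈ 0.2845 J/(g·K)

c ≈ 0.285 J/(g·K)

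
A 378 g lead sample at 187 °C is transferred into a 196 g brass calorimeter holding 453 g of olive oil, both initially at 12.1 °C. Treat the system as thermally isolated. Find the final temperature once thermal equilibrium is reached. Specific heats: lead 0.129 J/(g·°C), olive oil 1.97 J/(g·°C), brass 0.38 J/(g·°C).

T_f ≈ 20.5 °C

With ΣQ=0 the equilibrium temperature is the m·c-weighted mean:
T_f = (48.76·187 + 892.41·12.1 + 74.48·12.1) / (48.76 + 892.41 + 74.48)
    = 20818 / 1015.7 ≈ 20.50 °C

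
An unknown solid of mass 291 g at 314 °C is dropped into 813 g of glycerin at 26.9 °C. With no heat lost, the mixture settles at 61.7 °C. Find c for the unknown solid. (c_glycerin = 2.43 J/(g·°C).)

c ≈ 0.936 J/(g·°C)

Taking heat into each body as positive, Σ m c ΔT = 0:
291·c·(61.7 − 314) + 813·2.43·(61.7 − 26.9) = 0
-73419 c = -68751
c = -68751/-73419 ≈ 0.9364 J/(g·°C)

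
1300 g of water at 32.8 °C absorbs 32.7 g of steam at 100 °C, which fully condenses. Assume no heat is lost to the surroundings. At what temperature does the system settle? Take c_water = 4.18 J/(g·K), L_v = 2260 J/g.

Energy balance with sensible and latent terms:
condense steam: −32.7×2260 = −73902; condensate cools 100→T: 32.7×4.18×(T − 100) = 136.69(T − 100); water warms: 1300×4.18×(T − 32.8) = 5434(T − 32.8)
5570.7 T = 73902 + 13669 + 178235 = 265806
T ≈ 47.72 °C, under the boiling point, so the assumption holds.

T_f ≈ 47.7 °C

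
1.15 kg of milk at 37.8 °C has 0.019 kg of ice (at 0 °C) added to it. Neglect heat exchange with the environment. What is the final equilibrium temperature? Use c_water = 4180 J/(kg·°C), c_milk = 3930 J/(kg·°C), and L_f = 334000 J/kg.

Let T be the final temperature. ΣQ_i = 0:
latent heat to melt: 0.019·334000 = 6346; warm the meltwater: 79.42 T; milk cools: 1.15·3930·(T − 37.8) = 4519.5(T − 37.8)
4598.9 T = 170837 − 6346 = 164491
T ≈ 35.77 °C (positive, so assuming full melt was valid).

T_f ≈ 35.8 °C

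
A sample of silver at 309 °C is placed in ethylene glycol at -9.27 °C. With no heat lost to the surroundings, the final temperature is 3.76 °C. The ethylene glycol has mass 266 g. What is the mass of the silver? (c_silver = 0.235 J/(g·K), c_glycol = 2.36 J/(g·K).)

Energy conservation, ΣQ = 0:
m×0.235×(3.76 − 309) + 266×2.36×(3.76 − (-9.27)) = 0
-71.73 m = -8179.7
m = -8179.7/-71.73 ≈ 114 g

m ≈ 114 g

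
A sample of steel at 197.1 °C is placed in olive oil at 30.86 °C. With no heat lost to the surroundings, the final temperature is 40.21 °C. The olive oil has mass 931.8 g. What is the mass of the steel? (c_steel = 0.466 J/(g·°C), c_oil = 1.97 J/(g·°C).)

m ≈ 235 g

Setting the total heat transfer to zero:
m·0.466·(40.21 − 197.1) + 931.8·1.97·(40.21 − 30.86) = 0
-73.11 m = -17163
m = -17163/-73.11 ≈ 234.8 g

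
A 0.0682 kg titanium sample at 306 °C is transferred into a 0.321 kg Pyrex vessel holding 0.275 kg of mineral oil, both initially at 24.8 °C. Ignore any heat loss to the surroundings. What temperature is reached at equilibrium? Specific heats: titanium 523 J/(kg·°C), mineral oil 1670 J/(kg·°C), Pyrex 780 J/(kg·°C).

T_f ≈ 38.3 °C

Setting the total heat transfer to zero:
0.0682×523×(T − 306) + 0.275×1670×(T − 24.8) + 0.321×780×(T − 24.8) = 0
745.3 T = 28513
T ≈ 38.26 °C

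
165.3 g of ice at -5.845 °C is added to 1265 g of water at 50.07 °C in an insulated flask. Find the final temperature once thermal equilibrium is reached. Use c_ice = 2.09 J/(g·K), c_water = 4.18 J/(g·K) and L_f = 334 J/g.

T_f ≈ 34.7 °C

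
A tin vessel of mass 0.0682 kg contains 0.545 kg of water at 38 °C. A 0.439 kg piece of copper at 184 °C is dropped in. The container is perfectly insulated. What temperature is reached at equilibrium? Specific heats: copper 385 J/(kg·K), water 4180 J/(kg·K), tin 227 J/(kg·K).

Energy conservation, ΣQ = 0:
0.439*385*(T − 184) + 0.545*4180*(T − 38) + 0.0682*227*(T − 38) = 0
169.01(T − 184) + 2278.1(T − 38) + 15.48(T − 38) = 0
(169.01 + 2278.1 + 15.48) T = 169.01*184 + 2278.1*38 + 15.48*38
T ≈ 48.02 °C

T_f ≈ 48.0 °C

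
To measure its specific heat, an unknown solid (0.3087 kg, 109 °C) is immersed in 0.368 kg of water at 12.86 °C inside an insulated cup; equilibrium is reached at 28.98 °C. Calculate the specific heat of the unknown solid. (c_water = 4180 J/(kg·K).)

Heat lost by the unknown solid = heat gained by the water:
0.3087×c×(109 − 28.98) = 0.368×4180×(28.98 − 12.86)
24.7 c = 24796  ⇒  c ≈ 1004 J/(kg·K)

c ≈ 1000 J/(kg·K)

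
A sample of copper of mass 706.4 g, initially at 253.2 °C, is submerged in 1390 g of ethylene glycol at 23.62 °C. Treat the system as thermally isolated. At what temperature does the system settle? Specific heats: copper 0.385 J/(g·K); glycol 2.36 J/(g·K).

T_f ≈ 41.2 °C

Conservation of energy gives ΣQ = 0:
706.4×0.385×(T − 253.2) + 1390×2.36×(T − 23.62) = 0
271.96(T − 253.2) + 3280.4(T − 23.62) = 0
3552.4 T = 146344
T ≈ 41.20 °C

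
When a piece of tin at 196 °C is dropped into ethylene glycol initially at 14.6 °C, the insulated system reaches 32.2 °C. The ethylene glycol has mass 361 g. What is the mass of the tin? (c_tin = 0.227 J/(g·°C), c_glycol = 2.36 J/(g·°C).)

|Q_tin| = |Q_glycol|:
m×0.227×(196 − 32.2) = 361×2.36×(32.2 − 14.6)
37.18 m = 14994  ⇒  m ≈ 403.3 g

m ≈ 403 g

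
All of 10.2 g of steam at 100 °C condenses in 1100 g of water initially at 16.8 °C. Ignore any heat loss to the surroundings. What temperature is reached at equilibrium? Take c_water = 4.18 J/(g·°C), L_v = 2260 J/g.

T_f ≈ 22.5 °C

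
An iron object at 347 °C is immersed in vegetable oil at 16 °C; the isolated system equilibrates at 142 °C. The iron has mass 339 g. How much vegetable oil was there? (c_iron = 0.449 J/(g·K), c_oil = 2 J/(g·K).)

|Q_iron| = |Q_oil|:
339×0.449×(347 − 142) = m×2×(142 − 16)
252 m = 31203  ⇒  m ≈ 123.8 g

m ≈ 124 g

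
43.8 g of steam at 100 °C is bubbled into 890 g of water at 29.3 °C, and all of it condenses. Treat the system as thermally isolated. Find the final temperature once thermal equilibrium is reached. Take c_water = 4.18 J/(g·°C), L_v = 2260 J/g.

T_f ≈ 58.0 °C

Sum of m c ΔT and latent-heat terms is zero:
steam→water at 100 °C releases m L_v = 43.8×2260 = 98988
  condensate cools 100→T: 43.8×4.18×(T − 100) = 183.08(T − 100)
  original water: 3720.2(T − 29.3)
3903.3 T = 98988 + 18308 + 109002 = 226298
T ≈ 57.98 °C, under the boiling point, so the assumption holds.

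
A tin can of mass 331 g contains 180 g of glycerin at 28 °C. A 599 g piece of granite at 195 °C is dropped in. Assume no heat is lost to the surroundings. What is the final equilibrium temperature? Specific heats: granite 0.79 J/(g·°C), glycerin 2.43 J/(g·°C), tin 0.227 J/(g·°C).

T_f ≈ 108.2 °C

Taking heat into each body as positive, Σ m c ΔT = 0:
599*0.79*(T − 195) + 180*2.43*(T − 28) + 331*0.227*(T − 28) = 0
473.21(T − 195) + 437.4(T − 28) + 75.14(T − 28) = 0
985.75 T = 106627
T = 106627 / 985.75 = 108 °C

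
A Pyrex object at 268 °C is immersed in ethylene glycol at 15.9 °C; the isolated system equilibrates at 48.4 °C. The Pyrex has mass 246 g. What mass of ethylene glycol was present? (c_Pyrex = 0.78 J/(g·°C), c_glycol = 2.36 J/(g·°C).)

m ≈ 549 g

Taking heat into each body as positive, Σ m c ΔT = 0:
246·0.78·(48.4 − 268) + m·2.36·(48.4 − 15.9) = 0
76.7 m = 42137
m = 42137/76.7 ≈ 549.4 g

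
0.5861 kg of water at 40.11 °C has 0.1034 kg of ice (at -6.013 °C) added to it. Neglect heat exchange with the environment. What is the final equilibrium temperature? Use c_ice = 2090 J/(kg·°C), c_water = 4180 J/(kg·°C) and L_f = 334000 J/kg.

T_f ≈ 21.7 °C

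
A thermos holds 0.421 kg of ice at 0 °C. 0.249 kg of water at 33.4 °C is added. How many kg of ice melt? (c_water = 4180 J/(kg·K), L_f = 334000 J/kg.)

m_melted ≈ 0.104 kg

Cooling the water to 0 °C releases 0.249×4180×33.4 = 34763 J.
Melting all 0.421 kg of ice would need 0.421×334000 = 140614 J.
That's not enough to melt it all — equilibrium is at 0 °C with ice remaining.
m_melted×334000 = 34763  ⇒  m_melted ≈ 0.1041 kg.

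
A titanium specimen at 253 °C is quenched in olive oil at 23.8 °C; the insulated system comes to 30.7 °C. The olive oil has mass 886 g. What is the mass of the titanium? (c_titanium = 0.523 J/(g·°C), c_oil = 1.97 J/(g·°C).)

m ≈ 104 g

Heat gained plus heat lost sum to zero:
m·0.523·(30.7 − 253) + 886·1.97·(30.7 − 23.8) = 0
-116.26 m = -12043
m = -12043/-116.26 ≈ 103.6 g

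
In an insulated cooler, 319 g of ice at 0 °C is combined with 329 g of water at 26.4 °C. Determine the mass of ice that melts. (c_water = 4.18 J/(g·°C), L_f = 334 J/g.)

Water can give up m c ΔT = 329·4.18·26.4 = 36306 J before reaching 0 °C.
Fully melting the ice requires m_ice L_f = 319·334 = 106546 J.
That's not enough to melt it all — equilibrium is at 0 °C with ice remaining.
Mass melted = 36306/334 ≈ 108.7 g.

m_melted ≈ 109 g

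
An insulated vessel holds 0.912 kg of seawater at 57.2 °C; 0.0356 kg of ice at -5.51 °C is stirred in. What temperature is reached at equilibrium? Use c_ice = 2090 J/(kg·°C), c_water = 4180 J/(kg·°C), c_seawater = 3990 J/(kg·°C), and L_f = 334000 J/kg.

T_f ≈ 51.7 °C

Net heat exchanged in the isolated system is zero:
warm ice to 0 °C: 0.0356×2090×(0 − (-5.51)) = 409.97
  latent heat to melt: 0.0356×334000 = 11890
  meltwater 0→T: 0.0356×4180×T = 148.81 T
  seawater: 3638.9(T − 57.2)
3787.7 T = 208144 − 12300 = 195844
T ≈ 51.71 °C. Since T > 0 °C, the all-ice-melts assumption holds.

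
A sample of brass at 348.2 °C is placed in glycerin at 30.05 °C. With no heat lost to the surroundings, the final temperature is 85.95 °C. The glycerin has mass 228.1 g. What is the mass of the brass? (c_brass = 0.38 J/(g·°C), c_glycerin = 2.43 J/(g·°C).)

m ≈ 311 g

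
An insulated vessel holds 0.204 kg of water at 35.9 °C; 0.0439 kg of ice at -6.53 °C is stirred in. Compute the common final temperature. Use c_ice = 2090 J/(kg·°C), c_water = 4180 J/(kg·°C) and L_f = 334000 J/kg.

T_f ≈ 14.8 °C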